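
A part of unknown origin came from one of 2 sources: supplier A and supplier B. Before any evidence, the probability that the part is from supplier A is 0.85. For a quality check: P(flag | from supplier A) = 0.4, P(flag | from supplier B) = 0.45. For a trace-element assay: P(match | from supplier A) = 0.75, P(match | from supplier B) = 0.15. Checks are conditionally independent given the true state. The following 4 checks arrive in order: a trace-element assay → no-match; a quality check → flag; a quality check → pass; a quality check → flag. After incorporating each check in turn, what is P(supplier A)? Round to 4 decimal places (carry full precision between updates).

After a trace-element assay='no-match': P(supplier A) = 0.25·0.8500 / (0.25·0.8500 + 0.85·0.1500) ≈ 0.6250
After a quality check='flag': P(supplier A) = 0.4·0.6250 / (0.4·0.6250 + 0.45·0.3750) ≈ 0.5970
After a quality check='pass': P(supplier A) = 0.6·0.5970 / (0.6·0.5970 + 0.55·0.4030) ≈ 0.6178
After a quality check='flag': P(supplier A) = 0.4·0.6178 / (0.4·0.6178 + 0.45·0.3822) ≈ 0.5896

0.5896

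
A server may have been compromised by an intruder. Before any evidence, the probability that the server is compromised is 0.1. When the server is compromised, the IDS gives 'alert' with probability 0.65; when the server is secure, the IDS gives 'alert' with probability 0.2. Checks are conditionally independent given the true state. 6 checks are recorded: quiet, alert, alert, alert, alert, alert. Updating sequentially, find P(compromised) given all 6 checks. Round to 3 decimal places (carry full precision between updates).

After 'quiet': P(compromised) = 0.35·0.1000 / (0.35·0.1000 + 0.8·0.9000) ≈ 0.0464
After 'alert': P(compromised) = 0.65·0.0464 / (0.65·0.0464 + 0.2·0.9536) ≈ 0.1364
After 'alert': P(compromised) = 0.65·0.1364 / (0.65·0.1364 + 0.2·0.8636) ≈ 0.3393
After 'alert': P(compromised) = 0.65·0.3393 / (0.65·0.3393 + 0.2·0.6607) ≈ 0.6253
After 'alert': P(compromised) = 0.65·0.6253 / (0.65·0.6253 + 0.2·0.3747) ≈ 0.8443
After 'alert': P(compromised) = 0.65·0.8443 / (0.65·0.8443 + 0.2·0.1557) ≈ 0.9463

0.946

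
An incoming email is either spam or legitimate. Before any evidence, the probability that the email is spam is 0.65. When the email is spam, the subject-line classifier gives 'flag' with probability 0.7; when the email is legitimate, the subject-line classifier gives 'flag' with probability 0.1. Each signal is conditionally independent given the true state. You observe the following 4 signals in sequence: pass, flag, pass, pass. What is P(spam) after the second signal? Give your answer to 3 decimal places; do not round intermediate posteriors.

0.813

After 'pass': P(spam) = 0.3·0.6500 / (0.3·0.6500 + 0.9·0.3500) ≈ 0.3824
After 'flag': P(spam) = 0.7·0.3824 / (0.7·0.3824 + 0.1·0.6176) ≈ 0.8125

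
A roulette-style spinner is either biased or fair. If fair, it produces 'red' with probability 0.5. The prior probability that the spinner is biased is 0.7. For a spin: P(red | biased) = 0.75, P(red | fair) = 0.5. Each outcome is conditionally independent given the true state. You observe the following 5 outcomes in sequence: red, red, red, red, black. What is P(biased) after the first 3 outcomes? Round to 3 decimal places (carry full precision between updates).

0.887

After 'red': P(biased) = 0.75·0.7000 / (0.75·0.7000 + 0.5·0.3000) ≈ 0.7778
After 'red': P(biased) = 0.75·0.7778 / (0.75·0.7778 + 0.5·0.2222) ≈ 0.8400
After 'red': P(biased) = 0.75·0.8400 / (0.75·0.8400 + 0.5·0.1600) ≈ 0.8873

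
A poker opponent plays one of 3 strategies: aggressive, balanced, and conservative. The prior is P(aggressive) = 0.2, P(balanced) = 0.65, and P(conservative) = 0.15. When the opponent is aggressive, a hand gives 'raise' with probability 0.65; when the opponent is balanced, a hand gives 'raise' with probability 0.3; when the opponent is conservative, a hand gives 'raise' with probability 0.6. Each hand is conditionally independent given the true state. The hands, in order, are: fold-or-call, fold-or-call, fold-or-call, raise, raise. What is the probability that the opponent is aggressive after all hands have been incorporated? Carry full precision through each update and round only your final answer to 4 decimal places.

0.1335

After 'fold-or-call': normaliser = 0.35·0.2000 + 0.7·0.6500 + 0.4·0.1500; P(aggressive) ≈ 0.1197, P(balanced) ≈ 0.7778, P(conservative) ≈ 0.1026
After 'fold-or-call': normaliser = 0.35·0.1197 + 0.7·0.7778 + 0.4·0.1026; P(aggressive) ≈ 0.0668, P(balanced) ≈ 0.8678, P(conservative) ≈ 0.0654
After 'fold-or-call': normaliser = 0.35·0.0668 + 0.7·0.8678 + 0.4·0.0654; P(aggressive) ≈ 0.0356, P(balanced) ≈ 0.9246, P(conservative) ≈ 0.0398
After 'raise': normaliser = 0.65·0.0356 + 0.3·0.9246 + 0.6·0.0398; P(aggressive) ≈ 0.0713, P(balanced) ≈ 0.8551, P(conservative) ≈ 0.0736
After 'raise': normaliser = 0.65·0.0713 + 0.3·0.8551 + 0.6·0.0736; P(aggressive) ≈ 0.1335, P(balanced) ≈ 0.7392, P(conservative) ≈ 0.1273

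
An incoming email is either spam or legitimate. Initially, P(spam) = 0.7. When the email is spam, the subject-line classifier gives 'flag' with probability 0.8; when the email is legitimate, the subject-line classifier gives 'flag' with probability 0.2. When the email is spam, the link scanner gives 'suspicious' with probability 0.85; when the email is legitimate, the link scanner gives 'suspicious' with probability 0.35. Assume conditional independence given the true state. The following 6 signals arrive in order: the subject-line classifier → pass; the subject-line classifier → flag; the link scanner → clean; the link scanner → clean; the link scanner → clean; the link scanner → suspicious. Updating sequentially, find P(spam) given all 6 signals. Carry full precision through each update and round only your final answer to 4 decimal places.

0.0651

Each posterior becomes the prior for the next update.
After the subject-line classifier='pass': P(spam) = 0.2·0.7000 / (0.2·0.7000 + 0.8·0.3000) ≈ 0.3684
After the subject-line classifier='flag': P(spam) = 0.8·0.3684 / (0.8·0.3684 + 0.2·0.6316) ≈ 0.7000
After the link scanner='clean': P(spam) = 0.15·0.7000 / (0.15·0.7000 + 0.65·0.3000) ≈ 0.3500
After the link scanner='clean': P(spam) = 0.15·0.3500 / (0.15·0.3500 + 0.65·0.6500) ≈ 0.1105
After the link scanner='clean': P(spam) = 0.15·0.1105 / (0.15·0.1105 + 0.65·0.8895) ≈ 0.0279
After the link scanner='suspicious': P(spam) = 0.85·0.0279 / (0.85·0.0279 + 0.35·0.9721) ≈ 0.0651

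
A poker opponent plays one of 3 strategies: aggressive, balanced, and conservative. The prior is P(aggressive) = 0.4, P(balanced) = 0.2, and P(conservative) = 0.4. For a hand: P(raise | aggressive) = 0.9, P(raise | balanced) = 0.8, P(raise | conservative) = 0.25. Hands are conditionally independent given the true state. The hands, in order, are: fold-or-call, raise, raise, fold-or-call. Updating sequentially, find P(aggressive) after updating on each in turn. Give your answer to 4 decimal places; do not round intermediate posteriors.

0.1445

After 'fold-or-call': normaliser = 0.1·0.4000 + 0.2·0.2000 + 0.75·0.4000; P(aggressive) ≈ 0.1053, P(balanced) ≈ 0.1053, P(conservative) ≈ 0.7895
After 'raise': normaliser = 0.9·0.1053 + 0.8·0.1053 + 0.25·0.7895; P(aggressive) ≈ 0.2517, P(balanced) ≈ 0.2238, P(conservative) ≈ 0.5245
After 'raise': normaliser = 0.9·0.2517 + 0.8·0.2238 + 0.25·0.5245; P(aggressive) ≈ 0.4221, P(balanced) ≈ 0.3336, P(conservative) ≈ 0.2443
After 'fold-or-call': normaliser = 0.1·0.4221 + 0.2·0.3336 + 0.75·0.2443; P(aggressive) ≈ 0.1445, P(balanced) ≈ 0.2283, P(conservative) ≈ 0.6272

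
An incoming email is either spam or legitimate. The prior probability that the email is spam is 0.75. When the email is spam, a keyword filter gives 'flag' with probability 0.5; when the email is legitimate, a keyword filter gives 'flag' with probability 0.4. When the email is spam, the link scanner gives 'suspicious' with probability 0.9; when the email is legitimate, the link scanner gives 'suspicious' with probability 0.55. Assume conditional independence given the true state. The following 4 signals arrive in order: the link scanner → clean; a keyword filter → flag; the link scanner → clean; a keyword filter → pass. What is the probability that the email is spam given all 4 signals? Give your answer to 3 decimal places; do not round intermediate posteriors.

After the link scanner='clean': P(spam) = 0.1·0.7500 / (0.1·0.7500 + 0.45·0.2500) ≈ 0.4000
After a keyword filter='flag': P(spam) = 0.5·0.4000 / (0.5·0.4000 + 0.4·0.6000) ≈ 0.4545
After the link scanner='clean': P(spam) = 0.1·0.4545 / (0.1·0.4545 + 0.45·0.5455) ≈ 0.1562
After a keyword filter='pass': P(spam) = 0.5·0.1562 / (0.5·0.1562 + 0.6·0.8438) ≈ 0.1337

0.134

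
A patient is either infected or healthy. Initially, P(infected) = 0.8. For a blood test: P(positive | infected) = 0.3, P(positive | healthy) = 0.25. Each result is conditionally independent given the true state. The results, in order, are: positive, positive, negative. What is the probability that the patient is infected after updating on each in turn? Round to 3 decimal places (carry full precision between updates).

0.843

Each posterior becomes the prior for the next update.
After 'positive': P(infected) = 0.3·0.8000 / (0.3·0.8000 + 0.25·0.2000) ≈ 0.8276
After 'positive': P(infected) = 0.3·0.8276 / (0.3·0.8276 + 0.25·0.1724) ≈ 0.8521
After 'negative': P(infected) = 0.7·0.8521 / (0.7·0.8521 + 0.75·0.1479) ≈ 0.8432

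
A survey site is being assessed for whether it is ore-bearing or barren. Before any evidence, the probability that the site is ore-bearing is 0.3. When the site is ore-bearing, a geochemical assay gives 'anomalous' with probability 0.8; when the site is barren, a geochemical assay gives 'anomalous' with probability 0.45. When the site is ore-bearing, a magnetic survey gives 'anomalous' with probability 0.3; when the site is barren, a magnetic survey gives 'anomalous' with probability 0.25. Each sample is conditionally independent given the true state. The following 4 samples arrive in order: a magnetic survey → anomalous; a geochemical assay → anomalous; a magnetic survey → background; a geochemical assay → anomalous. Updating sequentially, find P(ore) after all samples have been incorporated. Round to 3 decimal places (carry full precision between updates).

Each posterior becomes the prior for the next update.
After a magnetic survey='anomalous': P(ore) = 0.3·0.3000 / (0.3·0.3000 + 0.25·0.7000) ≈ 0.3396
After a geochemical assay='anomalous': P(ore) = 0.8·0.3396 / (0.8·0.3396 + 0.45·0.6604) ≈ 0.4776
After a magnetic survey='background': P(ore) = 0.7·0.4776 / (0.7·0.4776 + 0.75·0.5224) ≈ 0.4604
After a geochemical assay='anomalous': P(ore) = 0.8·0.4604 / (0.8·0.4604 + 0.45·0.5396) ≈ 0.6027

0.603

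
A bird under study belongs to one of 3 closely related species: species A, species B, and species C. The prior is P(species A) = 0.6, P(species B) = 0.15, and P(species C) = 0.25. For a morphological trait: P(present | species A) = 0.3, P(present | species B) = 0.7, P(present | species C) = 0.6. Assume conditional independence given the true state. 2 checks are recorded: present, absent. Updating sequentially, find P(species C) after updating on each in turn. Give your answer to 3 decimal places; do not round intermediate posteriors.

After 'present': normaliser = 0.3·0.6000 + 0.7·0.1500 + 0.6·0.2500; P(species A) ≈ 0.4138, P(species B) ≈ 0.2414, P(species C) ≈ 0.3448
After 'absent': normaliser = 0.7·0.4138 + 0.3·0.2414 + 0.4·0.3448; P(species A) ≈ 0.5793, P(species B) ≈ 0.1448, P(species C) ≈ 0.2759

0.276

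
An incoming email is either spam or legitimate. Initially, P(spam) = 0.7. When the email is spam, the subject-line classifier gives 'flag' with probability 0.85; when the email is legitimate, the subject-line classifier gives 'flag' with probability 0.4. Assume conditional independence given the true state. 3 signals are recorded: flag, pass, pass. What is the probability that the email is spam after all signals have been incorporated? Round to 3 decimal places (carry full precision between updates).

0.237

Each posterior becomes the prior for the next update.
After 'flag': P(spam) = 0.85·0.7000 / (0.85·0.7000 + 0.4·0.3000) ≈ 0.8322
After 'pass': P(spam) = 0.15·0.8322 / (0.15·0.8322 + 0.6·0.1678) ≈ 0.5535
After 'pass': P(spam) = 0.15·0.5535 / (0.15·0.5535 + 0.6·0.4465) ≈ 0.2366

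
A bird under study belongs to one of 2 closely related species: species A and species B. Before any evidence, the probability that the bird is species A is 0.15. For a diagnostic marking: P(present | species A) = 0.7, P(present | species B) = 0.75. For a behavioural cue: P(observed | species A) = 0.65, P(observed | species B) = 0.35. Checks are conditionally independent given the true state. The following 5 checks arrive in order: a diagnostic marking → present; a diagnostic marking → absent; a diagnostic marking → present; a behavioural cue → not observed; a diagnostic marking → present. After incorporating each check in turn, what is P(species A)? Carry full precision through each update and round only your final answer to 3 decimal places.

Each posterior becomes the prior for the next update.
After a diagnostic marking='present': P(species A) = 0.7·0.1500 / (0.7·0.1500 + 0.75·0.8500) ≈ 0.1414
After a diagnostic marking='absent': P(species A) = 0.3·0.1414 / (0.3·0.1414 + 0.25·0.8586) ≈ 0.1650
After a diagnostic marking='present': P(species A) = 0.7·0.1650 / (0.7·0.1650 + 0.75·0.8350) ≈ 0.1557
After a behavioural cue='not observed': P(species A) = 0.35·0.1557 / (0.35·0.1557 + 0.65·0.8443) ≈ 0.0904
After a diagnostic marking='present': P(species A) = 0.7·0.0904 / (0.7·0.0904 + 0.75·0.9096) ≈ 0.0848

0.085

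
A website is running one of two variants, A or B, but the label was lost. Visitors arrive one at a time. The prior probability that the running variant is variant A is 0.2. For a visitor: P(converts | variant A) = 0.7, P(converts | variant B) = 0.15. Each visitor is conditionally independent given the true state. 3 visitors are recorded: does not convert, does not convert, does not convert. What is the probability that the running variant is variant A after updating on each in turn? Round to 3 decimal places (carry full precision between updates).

0.011

After 'does not convert': P(A) = 0.3·0.2000 / (0.3·0.2000 + 0.85·0.8000) ≈ 0.0811
After 'does not convert': P(A) = 0.3·0.0811 / (0.3·0.0811 + 0.85·0.9189) ≈ 0.0302
After 'does not convert': P(A) = 0.3·0.0302 / (0.3·0.0302 + 0.85·0.9698) ≈ 0.0109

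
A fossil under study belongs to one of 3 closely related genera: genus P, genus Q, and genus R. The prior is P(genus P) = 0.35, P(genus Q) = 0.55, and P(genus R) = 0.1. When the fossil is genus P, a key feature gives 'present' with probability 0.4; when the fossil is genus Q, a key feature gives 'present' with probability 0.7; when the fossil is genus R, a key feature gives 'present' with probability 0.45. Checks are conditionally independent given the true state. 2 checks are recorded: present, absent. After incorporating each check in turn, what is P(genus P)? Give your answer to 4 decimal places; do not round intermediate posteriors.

After 'present': normaliser = 0.4·0.3500 + 0.7·0.5500 + 0.45·0.1000; P(genus P) ≈ 0.2456, P(genus Q) ≈ 0.6754, P(genus R) ≈ 0.0789
After 'absent': normaliser = 0.6·0.2456 + 0.3·0.6754 + 0.55·0.0789; P(genus P) ≈ 0.3746, P(genus Q) ≈ 0.5151, P(genus R) ≈ 0.1104

0.3746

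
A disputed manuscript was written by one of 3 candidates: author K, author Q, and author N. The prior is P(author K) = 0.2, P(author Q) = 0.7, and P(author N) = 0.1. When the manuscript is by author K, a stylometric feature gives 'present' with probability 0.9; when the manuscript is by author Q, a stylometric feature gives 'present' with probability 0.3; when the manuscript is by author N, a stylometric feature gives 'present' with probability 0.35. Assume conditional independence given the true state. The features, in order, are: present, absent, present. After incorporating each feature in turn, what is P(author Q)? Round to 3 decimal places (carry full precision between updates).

0.646

Each posterior becomes the prior for the next update.
After 'present': normaliser = 0.9·0.2000 + 0.3·0.7000 + 0.35·0.1000; P(author K) ≈ 0.4235, P(author Q) ≈ 0.4941, P(author N) ≈ 0.0824
After 'absent': normaliser = 0.1·0.4235 + 0.7·0.4941 + 0.65·0.0824; P(author K) ≈ 0.0959, P(author Q) ≈ 0.7830, P(author N) ≈ 0.1212
After 'present': normaliser = 0.9·0.0959 + 0.3·0.7830 + 0.35·0.1212; P(author K) ≈ 0.2373, P(author Q) ≈ 0.6460, P(author N) ≈ 0.1166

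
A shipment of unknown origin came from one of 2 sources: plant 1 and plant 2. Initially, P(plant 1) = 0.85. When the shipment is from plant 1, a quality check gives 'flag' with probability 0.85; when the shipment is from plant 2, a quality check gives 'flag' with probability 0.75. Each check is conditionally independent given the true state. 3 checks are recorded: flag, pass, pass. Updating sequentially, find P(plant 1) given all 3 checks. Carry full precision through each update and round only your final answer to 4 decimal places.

After 'flag': P(plant 1) = 0.85·0.8500 / (0.85·0.8500 + 0.75·0.1500) ≈ 0.8653
After 'pass': P(plant 1) = 0.15·0.8653 / (0.15·0.8653 + 0.25·0.1347) ≈ 0.7940
After 'pass': P(plant 1) = 0.15·0.7940 / (0.15·0.7940 + 0.25·0.2060) ≈ 0.6981

0.6981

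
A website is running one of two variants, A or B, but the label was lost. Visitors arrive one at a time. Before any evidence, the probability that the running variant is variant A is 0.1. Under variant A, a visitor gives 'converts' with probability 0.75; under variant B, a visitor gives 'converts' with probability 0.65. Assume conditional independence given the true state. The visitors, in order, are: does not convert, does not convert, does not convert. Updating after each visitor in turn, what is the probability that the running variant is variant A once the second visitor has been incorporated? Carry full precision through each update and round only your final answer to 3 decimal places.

0.054

After 'does not convert': P(A) = 0.25·0.1000 / (0.25·0.1000 + 0.35·0.9000) ≈ 0.0735
After 'does not convert': P(A) = 0.25·0.0735 / (0.25·0.0735 + 0.35·0.9265) ≈ 0.0536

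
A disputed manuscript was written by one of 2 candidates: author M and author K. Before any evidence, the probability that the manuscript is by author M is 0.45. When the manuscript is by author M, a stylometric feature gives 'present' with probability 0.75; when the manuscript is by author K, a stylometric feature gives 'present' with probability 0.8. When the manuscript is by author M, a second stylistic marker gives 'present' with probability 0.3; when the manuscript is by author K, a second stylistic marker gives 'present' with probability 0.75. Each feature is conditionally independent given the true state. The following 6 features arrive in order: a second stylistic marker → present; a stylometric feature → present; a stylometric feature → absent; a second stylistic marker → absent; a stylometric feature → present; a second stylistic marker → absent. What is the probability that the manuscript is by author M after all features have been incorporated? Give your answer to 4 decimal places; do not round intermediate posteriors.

Apply Bayes' rule sequentially, carrying P(author M) forward.
After a second stylistic marker='present': P(author M) = 0.3·0.4500 / (0.3·0.4500 + 0.75·0.5500) ≈ 0.2466
After a stylometric feature='present': P(author M) = 0.75·0.2466 / (0.75·0.2466 + 0.8·0.7534) ≈ 0.2348
After a stylometric feature='absent': P(author M) = 0.25·0.2348 / (0.25·0.2348 + 0.2·0.7652) ≈ 0.2772
After a second stylistic marker='absent': P(author M) = 0.7·0.2772 / (0.7·0.2772 + 0.25·0.7228) ≈ 0.5178
After a stylometric feature='present': P(author M) = 0.75·0.5178 / (0.75·0.5178 + 0.8·0.4822) ≈ 0.5017
After a second stylistic marker='absent': P(author M) = 0.7·0.5017 / (0.7·0.5017 + 0.25·0.4983) ≈ 0.7381

0.7381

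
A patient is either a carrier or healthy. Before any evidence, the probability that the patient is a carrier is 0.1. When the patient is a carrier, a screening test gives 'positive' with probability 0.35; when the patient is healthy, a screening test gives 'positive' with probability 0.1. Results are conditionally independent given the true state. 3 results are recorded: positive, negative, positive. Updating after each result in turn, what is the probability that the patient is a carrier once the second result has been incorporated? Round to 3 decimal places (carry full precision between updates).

0.219

After 'positive': P(carrier) = 0.35·0.1000 / (0.35·0.1000 + 0.1·0.9000) ≈ 0.2800
After 'negative': P(carrier) = 0.65·0.2800 / (0.65·0.2800 + 0.9·0.7200) ≈ 0.2193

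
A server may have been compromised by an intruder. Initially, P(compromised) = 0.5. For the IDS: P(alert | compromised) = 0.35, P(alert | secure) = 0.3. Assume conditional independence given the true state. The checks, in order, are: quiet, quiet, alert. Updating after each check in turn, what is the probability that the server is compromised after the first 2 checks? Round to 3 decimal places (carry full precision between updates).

After 'quiet': P(compromised) = 0.65·0.5000 / (0.65·0.5000 + 0.7·0.5000) ≈ 0.4815
After 'quiet': P(compromised) = 0.65·0.4815 / (0.65·0.4815 + 0.7·0.5185) ≈ 0.4630

0.463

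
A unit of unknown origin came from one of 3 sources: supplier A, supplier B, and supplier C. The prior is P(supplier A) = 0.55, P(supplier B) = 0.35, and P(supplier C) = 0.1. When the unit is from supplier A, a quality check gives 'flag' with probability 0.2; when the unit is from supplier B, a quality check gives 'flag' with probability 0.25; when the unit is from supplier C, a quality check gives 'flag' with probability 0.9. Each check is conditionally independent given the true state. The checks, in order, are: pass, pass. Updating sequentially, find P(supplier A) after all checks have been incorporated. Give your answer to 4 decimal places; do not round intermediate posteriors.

0.6401

After 'pass': normaliser = 0.8·0.5500 + 0.75·0.3500 + 0.1·0.1000; P(supplier A) ≈ 0.6175, P(supplier B) ≈ 0.3684, P(supplier C) ≈ 0.0140
After 'pass': normaliser = 0.8·0.6175 + 0.75·0.3684 + 0.1·0.0140; P(supplier A) ≈ 0.6401, P(supplier B) ≈ 0.3580, P(supplier C) ≈ 0.0018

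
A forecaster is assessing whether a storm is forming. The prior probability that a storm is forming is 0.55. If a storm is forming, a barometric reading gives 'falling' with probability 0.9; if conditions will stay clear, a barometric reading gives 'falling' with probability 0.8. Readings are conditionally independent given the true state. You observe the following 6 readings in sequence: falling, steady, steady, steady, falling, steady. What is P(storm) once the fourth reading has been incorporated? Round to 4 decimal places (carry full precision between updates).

After 'falling': P(storm) = 0.9·0.5500 / (0.9·0.5500 + 0.8·0.4500) ≈ 0.5789
After 'steady': P(storm) = 0.1·0.5789 / (0.1·0.5789 + 0.2·0.4211) ≈ 0.4074
After 'steady': P(storm) = 0.1·0.4074 / (0.1·0.4074 + 0.2·0.5926) ≈ 0.2558
After 'steady': P(storm) = 0.1·0.2558 / (0.1·0.2558 + 0.2·0.7442) ≈ 0.1467

0.1467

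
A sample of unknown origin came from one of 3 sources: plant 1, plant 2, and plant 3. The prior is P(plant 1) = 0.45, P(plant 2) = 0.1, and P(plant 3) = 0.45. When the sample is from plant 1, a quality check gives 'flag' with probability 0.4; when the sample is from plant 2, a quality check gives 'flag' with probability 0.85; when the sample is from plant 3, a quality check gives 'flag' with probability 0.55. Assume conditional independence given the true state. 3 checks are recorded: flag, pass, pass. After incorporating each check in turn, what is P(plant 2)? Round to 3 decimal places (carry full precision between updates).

After 'flag': normaliser = 0.4·0.4500 + 0.85·0.1000 + 0.55·0.4500; P(plant 1) ≈ 0.3512, P(plant 2) ≈ 0.1659, P(plant 3) ≈ 0.4829
After 'pass': normaliser = 0.6·0.3512 + 0.15·0.1659 + 0.45·0.4829; P(plant 1) ≈ 0.4653, P(plant 2) ≈ 0.0549, P(plant 3) ≈ 0.4798
After 'pass': normaliser = 0.6·0.4653 + 0.15·0.0549 + 0.45·0.4798; P(plant 1) ≈ 0.5546, P(plant 2) ≈ 0.0164, P(plant 3) ≈ 0.4290

0.016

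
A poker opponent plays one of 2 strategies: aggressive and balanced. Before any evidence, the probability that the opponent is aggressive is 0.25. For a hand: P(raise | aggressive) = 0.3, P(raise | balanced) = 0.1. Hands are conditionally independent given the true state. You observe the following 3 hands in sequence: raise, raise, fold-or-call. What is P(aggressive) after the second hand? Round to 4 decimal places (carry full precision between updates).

0.7500

After 'raise': P(aggressive) = 0.3·0.2500 / (0.3·0.2500 + 0.1·0.7500) ≈ 0.5000
After 'raise': P(aggressive) = 0.3·0.5000 / (0.3·0.5000 + 0.1·0.5000) ≈ 0.7500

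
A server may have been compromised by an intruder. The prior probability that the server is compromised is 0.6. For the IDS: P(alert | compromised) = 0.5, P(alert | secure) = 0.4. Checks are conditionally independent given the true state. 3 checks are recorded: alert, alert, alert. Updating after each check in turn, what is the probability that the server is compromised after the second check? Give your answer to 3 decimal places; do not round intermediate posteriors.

0.701

After 'alert': P(compromised) = 0.5·0.6000 / (0.5·0.6000 + 0.4·0.4000) ≈ 0.6522
After 'alert': P(compromised) = 0.5·0.6522 / (0.5·0.6522 + 0.4·0.3478) ≈ 0.7009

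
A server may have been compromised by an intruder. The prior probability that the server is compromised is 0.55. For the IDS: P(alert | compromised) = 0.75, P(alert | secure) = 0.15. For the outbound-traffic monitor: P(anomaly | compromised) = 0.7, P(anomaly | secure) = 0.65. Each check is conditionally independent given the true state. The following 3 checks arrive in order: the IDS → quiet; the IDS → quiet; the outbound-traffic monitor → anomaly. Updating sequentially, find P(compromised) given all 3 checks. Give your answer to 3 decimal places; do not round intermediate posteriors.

0.102

Each posterior becomes the prior for the next update.
After the IDS='quiet': P(compromised) = 0.25·0.5500 / (0.25·0.5500 + 0.85·0.4500) ≈ 0.2644
After the IDS='quiet': P(compromised) = 0.25·0.2644 / (0.25·0.2644 + 0.85·0.7356) ≈ 0.0956
After the outbound-traffic monitor='anomaly': P(compromised) = 0.7·0.0956 / (0.7·0.0956 + 0.65·0.9044) ≈ 0.1022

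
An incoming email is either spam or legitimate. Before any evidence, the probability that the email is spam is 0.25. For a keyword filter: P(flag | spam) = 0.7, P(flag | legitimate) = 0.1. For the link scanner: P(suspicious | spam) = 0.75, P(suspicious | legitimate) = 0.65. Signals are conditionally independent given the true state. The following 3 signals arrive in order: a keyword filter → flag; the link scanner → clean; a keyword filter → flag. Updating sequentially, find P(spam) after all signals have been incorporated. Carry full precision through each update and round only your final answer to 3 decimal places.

0.921

Apply Bayes' rule sequentially, carrying P(spam) forward.
After a keyword filter='flag': P(spam) = 0.7·0.2500 / (0.7·0.2500 + 0.1·0.7500) ≈ 0.7000
After the link scanner='clean': P(spam) = 0.25·0.7000 / (0.25·0.7000 + 0.35·0.3000) ≈ 0.6250
After a keyword filter='flag': P(spam) = 0.7·0.6250 / (0.7·0.6250 + 0.1·0.3750) ≈ 0.9211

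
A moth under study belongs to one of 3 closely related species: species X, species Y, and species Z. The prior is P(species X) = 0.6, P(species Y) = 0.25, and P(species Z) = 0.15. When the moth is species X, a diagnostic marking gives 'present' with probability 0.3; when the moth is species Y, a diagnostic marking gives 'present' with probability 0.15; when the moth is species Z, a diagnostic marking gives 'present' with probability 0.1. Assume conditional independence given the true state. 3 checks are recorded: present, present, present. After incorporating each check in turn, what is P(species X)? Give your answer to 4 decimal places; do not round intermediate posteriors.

0.9422

After 'present': normaliser = 0.3·0.6000 + 0.15·0.2500 + 0.1·0.1500; P(species X) ≈ 0.7742, P(species Y) ≈ 0.1613, P(species Z) ≈ 0.0645
After 'present': normaliser = 0.3·0.7742 + 0.15·0.1613 + 0.1·0.0645; P(species X) ≈ 0.8834, P(species Y) ≈ 0.0920, P(species Z) ≈ 0.0245
After 'present': normaliser = 0.3·0.8834 + 0.15·0.0920 + 0.1·0.0245; P(species X) ≈ 0.9422, P(species Y) ≈ 0.0491, P(species Z) ≈ 0.0087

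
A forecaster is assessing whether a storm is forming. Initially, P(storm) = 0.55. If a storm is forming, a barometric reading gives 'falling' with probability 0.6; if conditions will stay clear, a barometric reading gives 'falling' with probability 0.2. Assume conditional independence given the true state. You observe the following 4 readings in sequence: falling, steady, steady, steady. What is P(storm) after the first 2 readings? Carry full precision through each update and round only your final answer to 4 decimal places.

0.6471

After 'falling': P(storm) = 0.6·0.5500 / (0.6·0.5500 + 0.2·0.4500) ≈ 0.7857
After 'steady': P(storm) = 0.4·0.7857 / (0.4·0.7857 + 0.8·0.2143) ≈ 0.6471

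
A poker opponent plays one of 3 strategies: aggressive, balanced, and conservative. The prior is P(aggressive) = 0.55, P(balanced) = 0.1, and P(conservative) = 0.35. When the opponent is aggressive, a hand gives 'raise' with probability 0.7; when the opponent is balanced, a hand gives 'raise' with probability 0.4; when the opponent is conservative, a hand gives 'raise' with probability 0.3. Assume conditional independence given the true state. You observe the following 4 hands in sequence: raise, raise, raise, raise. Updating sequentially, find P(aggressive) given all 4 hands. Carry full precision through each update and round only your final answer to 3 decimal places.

0.961

After 'raise': normaliser = 0.7·0.5500 + 0.4·0.1000 + 0.3·0.3500; P(aggressive) ≈ 0.7264, P(balanced) ≈ 0.0755, P(conservative) ≈ 0.1981
After 'raise': normaliser = 0.7·0.7264 + 0.4·0.0755 + 0.3·0.1981; P(aggressive) ≈ 0.8502, P(balanced) ≈ 0.0505, P(conservative) ≈ 0.0994
After 'raise': normaliser = 0.7·0.8502 + 0.4·0.0505 + 0.3·0.0994; P(aggressive) ≈ 0.9225, P(balanced) ≈ 0.0313, P(conservative) ≈ 0.0462
After 'raise': normaliser = 0.7·0.9225 + 0.4·0.0313 + 0.3·0.0462; P(aggressive) ≈ 0.9607, P(balanced) ≈ 0.0186, P(conservative) ≈ 0.0206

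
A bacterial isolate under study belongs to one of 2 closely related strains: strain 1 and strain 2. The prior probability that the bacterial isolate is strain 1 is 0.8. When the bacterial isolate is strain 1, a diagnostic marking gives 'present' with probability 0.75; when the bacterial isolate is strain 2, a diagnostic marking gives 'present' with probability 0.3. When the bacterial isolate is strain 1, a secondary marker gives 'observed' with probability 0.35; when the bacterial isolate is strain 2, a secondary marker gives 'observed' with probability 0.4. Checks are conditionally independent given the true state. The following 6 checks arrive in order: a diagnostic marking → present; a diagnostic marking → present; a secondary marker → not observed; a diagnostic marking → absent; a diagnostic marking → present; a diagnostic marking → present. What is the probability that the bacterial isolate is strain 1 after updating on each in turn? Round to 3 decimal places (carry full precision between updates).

0.984

After a diagnostic marking='present': P(strain 1) = 0.75·0.8000 / (0.75·0.8000 + 0.3·0.2000) ≈ 0.9091
After a diagnostic marking='present': P(strain 1) = 0.75·0.9091 / (0.75·0.9091 + 0.3·0.0909) ≈ 0.9615
After a secondary marker='not observed': P(strain 1) = 0.65·0.9615 / (0.65·0.9615 + 0.6·0.0385) ≈ 0.9644
After a diagnostic marking='absent': P(strain 1) = 0.25·0.9644 / (0.25·0.9644 + 0.7·0.0356) ≈ 0.9063
After a diagnostic marking='present': P(strain 1) = 0.75·0.9063 / (0.75·0.9063 + 0.3·0.0937) ≈ 0.9603
After a diagnostic marking='present': P(strain 1) = 0.75·0.9603 / (0.75·0.9603 + 0.3·0.0397) ≈ 0.9837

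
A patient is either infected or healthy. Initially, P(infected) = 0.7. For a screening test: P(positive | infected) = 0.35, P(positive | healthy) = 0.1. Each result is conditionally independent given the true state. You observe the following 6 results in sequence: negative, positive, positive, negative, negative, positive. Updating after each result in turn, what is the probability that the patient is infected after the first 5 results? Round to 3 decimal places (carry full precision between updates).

0.915

Apply Bayes' rule sequentially, carrying P(infected) forward.
After 'negative': P(infected) = 0.65·0.7000 / (0.65·0.7000 + 0.9·0.3000) ≈ 0.6276
After 'positive': P(infected) = 0.35·0.6276 / (0.35·0.6276 + 0.1·0.3724) ≈ 0.8550
After 'positive': P(infected) = 0.35·0.8550 / (0.35·0.8550 + 0.1·0.1450) ≈ 0.9538
After 'negative': P(infected) = 0.65·0.9538 / (0.65·0.9538 + 0.9·0.0462) ≈ 0.9371
After 'negative': P(infected) = 0.65·0.9371 / (0.65·0.9371 + 0.9·0.0629) ≈ 0.9150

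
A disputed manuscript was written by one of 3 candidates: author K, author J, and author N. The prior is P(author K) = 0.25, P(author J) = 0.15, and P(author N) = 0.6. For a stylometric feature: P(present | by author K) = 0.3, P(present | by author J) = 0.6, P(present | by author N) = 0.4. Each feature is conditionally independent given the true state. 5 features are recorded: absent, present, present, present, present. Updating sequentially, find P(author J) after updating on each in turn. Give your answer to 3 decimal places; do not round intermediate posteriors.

Each posterior becomes the prior for the next update.
After 'absent': normaliser = 0.7·0.2500 + 0.4·0.1500 + 0.6·0.6000; P(author K) ≈ 0.2941, P(author J) ≈ 0.1008, P(author N) ≈ 0.6050
After 'present': normaliser = 0.3·0.2941 + 0.6·0.1008 + 0.4·0.6050; P(author K) ≈ 0.2258, P(author J) ≈ 0.1548, P(author N) ≈ 0.6194
After 'present': normaliser = 0.3·0.2258 + 0.6·0.1548 + 0.4·0.6194; P(author K) ≈ 0.1659, P(author J) ≈ 0.2275, P(author N) ≈ 0.6066
After 'present': normaliser = 0.3·0.1659 + 0.6·0.2275 + 0.4·0.6066; P(author K) ≈ 0.1160, P(author J) ≈ 0.3182, P(author N) ≈ 0.5657
After 'present': normaliser = 0.3·0.1160 + 0.6·0.3182 + 0.4·0.5657; P(author K) ≈ 0.0770, P(author J) ≈ 0.4224, P(author N) ≈ 0.5006

0.422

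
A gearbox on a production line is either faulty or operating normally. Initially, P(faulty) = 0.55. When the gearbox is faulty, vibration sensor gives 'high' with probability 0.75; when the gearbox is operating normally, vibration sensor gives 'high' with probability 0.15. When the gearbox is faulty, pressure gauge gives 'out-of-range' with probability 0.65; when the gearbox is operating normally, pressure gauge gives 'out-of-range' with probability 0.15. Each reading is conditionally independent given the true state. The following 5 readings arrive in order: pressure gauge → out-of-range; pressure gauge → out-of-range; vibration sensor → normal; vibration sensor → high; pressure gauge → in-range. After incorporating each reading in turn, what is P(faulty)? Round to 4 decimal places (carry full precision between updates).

After pressure gauge='out-of-range': P(faulty) = 0.65·0.5500 / (0.65·0.5500 + 0.15·0.4500) ≈ 0.8412
After pressure gauge='out-of-range': P(faulty) = 0.65·0.8412 / (0.65·0.8412 + 0.15·0.1588) ≈ 0.9582
After vibration sensor='normal': P(faulty) = 0.25·0.9582 / (0.25·0.9582 + 0.85·0.0418) ≈ 0.8710
After vibration sensor='high': P(faulty) = 0.75·0.8710 / (0.75·0.8710 + 0.15·0.1290) ≈ 0.9712
After pressure gauge='in-range': P(faulty) = 0.35·0.9712 / (0.35·0.9712 + 0.85·0.0288) ≈ 0.9329

0.9329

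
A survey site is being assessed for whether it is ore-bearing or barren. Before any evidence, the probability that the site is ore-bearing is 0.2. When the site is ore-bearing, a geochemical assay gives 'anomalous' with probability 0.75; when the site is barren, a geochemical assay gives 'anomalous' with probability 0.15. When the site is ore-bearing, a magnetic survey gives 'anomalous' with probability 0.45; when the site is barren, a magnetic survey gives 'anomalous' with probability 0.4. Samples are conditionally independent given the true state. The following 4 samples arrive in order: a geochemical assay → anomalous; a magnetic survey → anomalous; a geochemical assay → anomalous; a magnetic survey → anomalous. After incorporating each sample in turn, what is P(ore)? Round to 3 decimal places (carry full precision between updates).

0.888

After a geochemical assay='anomalous': P(ore) = 0.75·0.2000 / (0.75·0.2000 + 0.15·0.8000) ≈ 0.5556
After a magnetic survey='anomalous': P(ore) = 0.45·0.5556 / (0.45·0.5556 + 0.4·0.4444) ≈ 0.5844
After a geochemical assay='anomalous': P(ore) = 0.75·0.5844 / (0.75·0.5844 + 0.15·0.4156) ≈ 0.8755
After a magnetic survey='anomalous': P(ore) = 0.45·0.8755 / (0.45·0.8755 + 0.4·0.1245) ≈ 0.8878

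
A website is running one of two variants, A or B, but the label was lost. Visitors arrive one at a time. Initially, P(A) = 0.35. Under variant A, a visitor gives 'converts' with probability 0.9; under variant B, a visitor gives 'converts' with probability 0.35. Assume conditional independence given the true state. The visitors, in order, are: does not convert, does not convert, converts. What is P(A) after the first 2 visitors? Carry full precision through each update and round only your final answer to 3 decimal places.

0.013

After 'does not convert': P(A) = 0.1·0.3500 / (0.1·0.3500 + 0.65·0.6500) ≈ 0.0765
After 'does not convert': P(A) = 0.1·0.0765 / (0.1·0.0765 + 0.65·0.9235) ≈ 0.0126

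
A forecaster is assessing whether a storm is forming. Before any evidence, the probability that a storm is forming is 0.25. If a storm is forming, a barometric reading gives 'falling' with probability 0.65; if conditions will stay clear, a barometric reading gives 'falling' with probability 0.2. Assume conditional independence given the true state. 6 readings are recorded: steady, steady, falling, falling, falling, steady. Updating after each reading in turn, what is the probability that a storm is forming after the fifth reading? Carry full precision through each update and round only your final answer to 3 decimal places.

0.687

Apply Bayes' rule sequentially, carrying P(storm) forward.
After 'steady': P(storm) = 0.35·0.2500 / (0.35·0.2500 + 0.8·0.7500) ≈ 0.1273
After 'steady': P(storm) = 0.35·0.1273 / (0.35·0.1273 + 0.8·0.8727) ≈ 0.0600
After 'falling': P(storm) = 0.65·0.0600 / (0.65·0.0600 + 0.2·0.9400) ≈ 0.1717
After 'falling': P(storm) = 0.65·0.1717 / (0.65·0.1717 + 0.2·0.8283) ≈ 0.4026
After 'falling': P(storm) = 0.65·0.4026 / (0.65·0.4026 + 0.2·0.5974) ≈ 0.6865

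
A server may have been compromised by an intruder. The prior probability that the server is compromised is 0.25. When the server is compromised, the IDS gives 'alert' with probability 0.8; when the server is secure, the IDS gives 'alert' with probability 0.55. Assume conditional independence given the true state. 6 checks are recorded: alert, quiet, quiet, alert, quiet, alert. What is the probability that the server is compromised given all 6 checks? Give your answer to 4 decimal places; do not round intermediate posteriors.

After 'alert': P(compromised) = 0.8·0.2500 / (0.8·0.2500 + 0.55·0.7500) ≈ 0.3265
After 'quiet': P(compromised) = 0.2·0.3265 / (0.2·0.3265 + 0.45·0.6735) ≈ 0.1773
After 'quiet': P(compromised) = 0.2·0.1773 / (0.2·0.1773 + 0.45·0.8227) ≈ 0.0874
After 'alert': P(compromised) = 0.8·0.0874 / (0.8·0.0874 + 0.55·0.9126) ≈ 0.1223
After 'quiet': P(compromised) = 0.2·0.1223 / (0.2·0.1223 + 0.45·0.8777) ≈ 0.0583
After 'alert': P(compromised) = 0.8·0.0583 / (0.8·0.0583 + 0.55·0.9417) ≈ 0.0826

0.0826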